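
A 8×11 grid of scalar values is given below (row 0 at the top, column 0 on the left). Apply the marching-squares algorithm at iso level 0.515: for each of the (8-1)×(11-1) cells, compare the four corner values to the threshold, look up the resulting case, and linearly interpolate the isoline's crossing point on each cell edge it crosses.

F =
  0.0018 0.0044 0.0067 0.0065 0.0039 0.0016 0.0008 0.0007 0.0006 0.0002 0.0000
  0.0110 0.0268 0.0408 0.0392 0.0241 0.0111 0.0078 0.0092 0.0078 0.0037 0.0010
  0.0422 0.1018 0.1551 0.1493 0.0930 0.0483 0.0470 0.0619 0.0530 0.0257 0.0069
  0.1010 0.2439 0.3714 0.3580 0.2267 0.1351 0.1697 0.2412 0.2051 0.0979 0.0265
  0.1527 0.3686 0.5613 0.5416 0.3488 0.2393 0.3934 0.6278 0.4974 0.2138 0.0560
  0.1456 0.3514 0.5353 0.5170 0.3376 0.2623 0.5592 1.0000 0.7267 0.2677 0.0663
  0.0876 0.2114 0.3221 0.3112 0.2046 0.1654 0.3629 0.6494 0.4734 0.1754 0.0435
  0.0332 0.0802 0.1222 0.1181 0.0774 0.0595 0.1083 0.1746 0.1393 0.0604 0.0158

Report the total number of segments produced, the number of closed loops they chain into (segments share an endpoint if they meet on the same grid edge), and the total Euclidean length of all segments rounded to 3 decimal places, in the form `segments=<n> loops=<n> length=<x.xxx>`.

cell (3,1): code 0100 → (3.756,2.000)–(4.000,1.760)
cell (3,2): code 1100 → (3.855,3.000)–(3.756,2.000)
cell (3,3): code 1000 → (4.000,3.138)–(3.855,3.000)
cell (3,6): code 0100 → (3.708,7.000)–(4.000,6.519)
cell (3,7): code 1000 → (4.000,7.865)–(3.708,7.000)
cell (4,1): code 0110 → (4.000,1.760)–(5.000,1.890)
cell (4,3): code 1001 → (5.000,3.011)–(4.000,3.138)
cell (4,5): code 0100 → (4.733,6.000)–(5.000,5.851)
cell (4,6): code 1110 → (4.000,6.519)–(4.733,6.000)
cell (4,7): code 1101 → (4.077,8.000)–(4.000,7.865)
cell (4,8): code 1000 → (5.000,8.461)–(4.077,8.000)
cell (5,1): code 0010 → (5.000,1.890)–(5.095,2.000)
cell (5,2): code 0011 → (5.095,2.000)–(5.010,3.000)
cell (5,3): code 0001 → (5.010,3.000)–(5.000,3.011)
cell (5,5): code 0010 → (5.000,5.851)–(5.225,6.000)
cell (5,6): code 0111 → (5.225,6.000)–(6.000,6.531)
cell (5,7): code 1011 → (6.000,7.764)–(5.836,8.000)
cell (5,8): code 0001 → (5.836,8.000)–(5.000,8.461)
cell (6,6): code 0010 → (6.000,6.531)–(6.283,7.000)
cell (6,7): code 0001 → (6.283,7.000)–(6.000,7.764)
total: 20 segments, chained into 2 closed loop(s), length Σ = 12.408454

segments=20 loops=2 length=12.408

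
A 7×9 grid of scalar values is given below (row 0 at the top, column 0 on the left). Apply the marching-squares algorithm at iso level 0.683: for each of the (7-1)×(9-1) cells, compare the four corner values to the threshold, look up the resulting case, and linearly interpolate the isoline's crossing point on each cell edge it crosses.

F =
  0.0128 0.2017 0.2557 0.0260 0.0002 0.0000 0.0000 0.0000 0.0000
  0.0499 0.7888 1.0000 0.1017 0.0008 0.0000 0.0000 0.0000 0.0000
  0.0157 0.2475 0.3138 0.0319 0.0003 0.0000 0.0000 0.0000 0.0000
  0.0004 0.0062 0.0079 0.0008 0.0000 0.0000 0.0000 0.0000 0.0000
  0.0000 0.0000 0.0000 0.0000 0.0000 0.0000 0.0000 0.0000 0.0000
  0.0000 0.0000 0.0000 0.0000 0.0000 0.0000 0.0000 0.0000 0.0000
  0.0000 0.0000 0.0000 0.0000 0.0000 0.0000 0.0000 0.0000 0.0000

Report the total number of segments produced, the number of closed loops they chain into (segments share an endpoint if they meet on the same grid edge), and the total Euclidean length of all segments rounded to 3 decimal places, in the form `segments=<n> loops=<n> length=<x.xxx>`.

segments=6 loops=1 length=3.672

cell (0,0): code 0100 → (0.820,1.000)–(1.000,0.857)
cell (0,1): code 1100 → (0.574,2.000)–(0.820,1.000)
cell (0,2): code 1000 → (1.000,2.353)–(0.574,2.000)
cell (1,0): code 0010 → (1.000,0.857)–(1.195,1.000)
cell (1,1): code 0011 → (1.195,1.000)–(1.462,2.000)
cell (1,2): code 0001 → (1.462,2.000)–(1.000,2.353)
total: 6 segments, chained into 1 closed loop(s), length Σ = 3.671536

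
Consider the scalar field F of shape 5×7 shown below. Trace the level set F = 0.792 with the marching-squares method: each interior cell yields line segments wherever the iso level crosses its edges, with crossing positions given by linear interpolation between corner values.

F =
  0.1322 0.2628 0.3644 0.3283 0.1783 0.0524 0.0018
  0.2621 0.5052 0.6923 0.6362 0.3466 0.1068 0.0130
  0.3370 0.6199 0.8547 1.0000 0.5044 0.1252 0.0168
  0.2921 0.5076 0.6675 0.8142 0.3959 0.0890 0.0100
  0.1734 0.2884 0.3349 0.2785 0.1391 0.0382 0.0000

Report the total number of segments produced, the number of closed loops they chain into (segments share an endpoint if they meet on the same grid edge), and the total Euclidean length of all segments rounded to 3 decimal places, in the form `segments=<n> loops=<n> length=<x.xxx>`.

cell (1,1): code 0100 → (1.614,2.000)–(2.000,1.733)
cell (1,2): code 1100 → (1.428,3.000)–(1.614,2.000)
cell (1,3): code 1000 → (2.000,3.420)–(1.428,3.000)
cell (2,1): code 0010 → (2.000,1.733)–(2.335,2.000)
cell (2,2): code 0111 → (2.335,2.000)–(3.000,2.849)
cell (2,3): code 1001 → (3.000,3.053)–(2.000,3.420)
cell (3,2): code 0010 → (3.000,2.849)–(3.041,3.000)
cell (3,3): code 0001 → (3.041,3.000)–(3.000,3.053)
total: 8 segments, chained into 1 closed loop(s), length Σ = 4.991669

segments=8 loops=1 length=4.992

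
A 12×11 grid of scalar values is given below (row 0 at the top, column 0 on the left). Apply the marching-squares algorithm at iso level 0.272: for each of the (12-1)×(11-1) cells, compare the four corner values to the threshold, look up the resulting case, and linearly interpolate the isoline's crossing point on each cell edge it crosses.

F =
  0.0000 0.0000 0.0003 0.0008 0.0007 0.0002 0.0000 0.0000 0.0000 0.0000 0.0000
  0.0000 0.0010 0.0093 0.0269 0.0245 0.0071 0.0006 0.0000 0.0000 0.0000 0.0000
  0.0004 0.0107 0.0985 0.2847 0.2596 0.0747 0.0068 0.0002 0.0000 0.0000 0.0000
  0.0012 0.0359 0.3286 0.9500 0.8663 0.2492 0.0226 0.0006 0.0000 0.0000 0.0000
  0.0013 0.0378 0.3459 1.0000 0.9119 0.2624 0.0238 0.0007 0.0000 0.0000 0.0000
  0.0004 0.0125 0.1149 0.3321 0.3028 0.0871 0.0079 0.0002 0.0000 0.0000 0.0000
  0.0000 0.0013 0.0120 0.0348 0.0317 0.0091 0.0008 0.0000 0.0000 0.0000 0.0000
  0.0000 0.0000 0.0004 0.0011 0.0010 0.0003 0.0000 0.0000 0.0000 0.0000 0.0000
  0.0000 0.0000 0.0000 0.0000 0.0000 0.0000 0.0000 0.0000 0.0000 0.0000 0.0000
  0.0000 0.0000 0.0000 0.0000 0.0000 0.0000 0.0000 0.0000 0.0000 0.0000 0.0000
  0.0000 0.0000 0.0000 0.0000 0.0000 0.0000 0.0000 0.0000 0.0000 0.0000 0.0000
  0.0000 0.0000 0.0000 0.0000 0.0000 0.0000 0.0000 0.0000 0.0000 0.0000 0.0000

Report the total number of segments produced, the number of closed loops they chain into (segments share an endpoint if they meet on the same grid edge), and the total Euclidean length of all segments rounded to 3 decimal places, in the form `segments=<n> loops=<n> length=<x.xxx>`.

segments=14 loops=1 length=10.203

cell (1,2): code 0100 → (1.951,3.000)–(2.000,2.932)
cell (1,3): code 1000 → (2.000,3.506)–(1.951,3.000)
cell (2,1): code 0100 → (2.754,2.000)–(3.000,1.807)
cell (2,2): code 1110 → (2.000,2.932)–(2.754,2.000)
cell (2,3): code 1101 → (2.020,4.000)–(2.000,3.506)
cell (2,4): code 1000 → (3.000,4.963)–(2.020,4.000)
cell (3,1): code 0110 → (3.000,1.807)–(4.000,1.760)
cell (3,4): code 1001 → (4.000,4.985)–(3.000,4.963)
cell (4,1): code 0010 → (4.000,1.760)–(4.320,2.000)
cell (4,2): code 0111 → (4.320,2.000)–(5.000,2.723)
cell (4,4): code 1001 → (5.000,4.143)–(4.000,4.985)
cell (5,2): code 0010 → (5.000,2.723)–(5.202,3.000)
cell (5,3): code 0011 → (5.202,3.000)–(5.114,4.000)
cell (5,4): code 0001 → (5.114,4.000)–(5.000,4.143)
total: 14 segments, chained into 1 closed loop(s), length Σ = 10.202785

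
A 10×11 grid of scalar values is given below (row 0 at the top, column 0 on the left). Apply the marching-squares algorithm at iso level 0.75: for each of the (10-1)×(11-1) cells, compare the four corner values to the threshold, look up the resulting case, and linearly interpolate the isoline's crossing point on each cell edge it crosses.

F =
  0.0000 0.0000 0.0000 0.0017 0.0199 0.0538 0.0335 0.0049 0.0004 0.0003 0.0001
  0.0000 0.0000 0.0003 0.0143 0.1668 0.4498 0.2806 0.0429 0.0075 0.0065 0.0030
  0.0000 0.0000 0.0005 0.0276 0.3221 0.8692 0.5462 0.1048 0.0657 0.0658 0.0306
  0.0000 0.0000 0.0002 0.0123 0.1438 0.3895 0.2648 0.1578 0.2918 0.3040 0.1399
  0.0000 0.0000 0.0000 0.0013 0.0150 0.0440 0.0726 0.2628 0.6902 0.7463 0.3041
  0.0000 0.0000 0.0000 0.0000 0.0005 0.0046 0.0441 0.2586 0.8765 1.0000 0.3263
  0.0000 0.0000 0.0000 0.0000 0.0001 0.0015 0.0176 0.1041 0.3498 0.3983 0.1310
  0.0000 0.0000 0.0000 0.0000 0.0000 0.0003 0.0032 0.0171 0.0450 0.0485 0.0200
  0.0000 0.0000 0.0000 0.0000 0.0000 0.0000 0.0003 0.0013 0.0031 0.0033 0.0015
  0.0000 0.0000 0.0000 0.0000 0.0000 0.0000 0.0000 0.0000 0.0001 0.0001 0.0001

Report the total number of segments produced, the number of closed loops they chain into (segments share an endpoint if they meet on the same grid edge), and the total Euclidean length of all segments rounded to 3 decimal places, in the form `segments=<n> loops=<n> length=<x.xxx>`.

cell (1,4): code 0100 → (1.716,5.000)–(2.000,4.782)
cell (1,5): code 1000 → (2.000,5.369)–(1.716,5.000)
cell (2,4): code 0010 → (2.000,4.782)–(2.248,5.000)
cell (2,5): code 0001 → (2.248,5.000)–(2.000,5.369)
cell (4,7): code 0100 → (4.321,8.000)–(5.000,7.795)
cell (4,8): code 1100 → (4.015,9.000)–(4.321,8.000)
cell (4,9): code 1000 → (5.000,9.371)–(4.015,9.000)
cell (5,7): code 0010 → (5.000,7.795)–(5.240,8.000)
cell (5,8): code 0011 → (5.240,8.000)–(5.415,9.000)
cell (5,9): code 0001 → (5.415,9.000)–(5.000,9.371)
total: 10 segments, chained into 2 closed loop(s), length Σ = 6.295280

segments=10 loops=2 length=6.295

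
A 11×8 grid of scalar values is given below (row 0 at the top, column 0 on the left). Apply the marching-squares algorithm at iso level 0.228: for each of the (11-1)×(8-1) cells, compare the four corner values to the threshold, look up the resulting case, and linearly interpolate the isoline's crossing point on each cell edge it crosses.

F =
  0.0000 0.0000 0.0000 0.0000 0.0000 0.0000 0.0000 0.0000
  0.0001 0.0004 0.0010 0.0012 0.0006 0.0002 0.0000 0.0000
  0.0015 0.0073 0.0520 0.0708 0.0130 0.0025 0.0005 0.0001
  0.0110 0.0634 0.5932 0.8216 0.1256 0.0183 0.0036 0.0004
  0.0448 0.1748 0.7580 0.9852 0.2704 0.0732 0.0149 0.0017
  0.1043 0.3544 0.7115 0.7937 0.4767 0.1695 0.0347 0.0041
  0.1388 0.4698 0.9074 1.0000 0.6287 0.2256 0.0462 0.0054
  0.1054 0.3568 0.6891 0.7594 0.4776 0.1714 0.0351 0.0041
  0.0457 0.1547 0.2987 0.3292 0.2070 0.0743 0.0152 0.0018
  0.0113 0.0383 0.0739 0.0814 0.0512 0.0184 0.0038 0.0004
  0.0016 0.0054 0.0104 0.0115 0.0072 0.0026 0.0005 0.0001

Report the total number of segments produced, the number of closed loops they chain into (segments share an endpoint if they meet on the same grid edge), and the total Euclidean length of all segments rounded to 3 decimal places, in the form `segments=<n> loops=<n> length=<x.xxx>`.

segments=20 loops=1 length=17.038

cell (2,1): code 0100 → (2.325,2.000)–(3.000,1.311)
cell (2,2): code 1100 → (2.209,3.000)–(2.325,2.000)
cell (2,3): code 1000 → (3.000,3.853)–(2.209,3.000)
cell (3,1): code 0110 → (3.000,1.311)–(4.000,1.091)
cell (3,3): code 1101 → (3.707,4.000)–(3.000,3.853)
cell (3,4): code 1000 → (4.000,4.215)–(3.707,4.000)
cell (4,0): code 0100 → (4.296,1.000)–(5.000,0.495)
cell (4,1): code 1110 → (4.000,1.091)–(4.296,1.000)
cell (4,4): code 1001 → (5.000,4.810)–(4.000,4.215)
cell (5,0): code 0110 → (5.000,0.495)–(6.000,0.269)
cell (5,4): code 1001 → (6.000,4.994)–(5.000,4.810)
cell (6,0): code 0110 → (6.000,0.269)–(7.000,0.488)
cell (6,4): code 1001 → (7.000,4.815)–(6.000,4.994)
cell (7,0): code 0010 → (7.000,0.488)–(7.637,1.000)
cell (7,1): code 0111 → (7.637,1.000)–(8.000,1.509)
cell (7,3): code 1011 → (8.000,3.828)–(7.922,4.000)
cell (7,4): code 0001 → (7.922,4.000)–(7.000,4.815)
cell (8,1): code 0010 → (8.000,1.509)–(8.315,2.000)
cell (8,2): code 0011 → (8.315,2.000)–(8.408,3.000)
cell (8,3): code 0001 → (8.408,3.000)–(8.000,3.828)
total: 20 segments, chained into 1 closed loop(s), length Σ = 17.037871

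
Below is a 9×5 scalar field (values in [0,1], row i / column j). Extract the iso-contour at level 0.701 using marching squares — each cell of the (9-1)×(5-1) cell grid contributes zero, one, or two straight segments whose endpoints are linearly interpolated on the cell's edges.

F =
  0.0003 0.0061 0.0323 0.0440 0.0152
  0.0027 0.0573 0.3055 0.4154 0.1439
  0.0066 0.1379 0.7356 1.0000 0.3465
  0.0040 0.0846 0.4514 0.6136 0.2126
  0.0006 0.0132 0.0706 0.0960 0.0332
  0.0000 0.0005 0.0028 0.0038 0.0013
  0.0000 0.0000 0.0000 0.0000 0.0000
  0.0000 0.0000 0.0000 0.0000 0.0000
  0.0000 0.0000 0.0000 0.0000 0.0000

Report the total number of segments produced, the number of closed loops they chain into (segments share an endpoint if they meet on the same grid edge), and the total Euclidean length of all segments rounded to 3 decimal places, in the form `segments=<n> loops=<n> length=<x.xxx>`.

segments=6 loops=1 length=4.102

cell (1,1): code 0100 → (1.920,2.000)–(2.000,1.942)
cell (1,2): code 1100 → (1.489,3.000)–(1.920,2.000)
cell (1,3): code 1000 → (2.000,3.458)–(1.489,3.000)
cell (2,1): code 0010 → (2.000,1.942)–(2.122,2.000)
cell (2,2): code 0011 → (2.122,2.000)–(2.774,3.000)
cell (2,3): code 0001 → (2.774,3.000)–(2.000,3.458)
total: 6 segments, chained into 1 closed loop(s), length Σ = 4.101861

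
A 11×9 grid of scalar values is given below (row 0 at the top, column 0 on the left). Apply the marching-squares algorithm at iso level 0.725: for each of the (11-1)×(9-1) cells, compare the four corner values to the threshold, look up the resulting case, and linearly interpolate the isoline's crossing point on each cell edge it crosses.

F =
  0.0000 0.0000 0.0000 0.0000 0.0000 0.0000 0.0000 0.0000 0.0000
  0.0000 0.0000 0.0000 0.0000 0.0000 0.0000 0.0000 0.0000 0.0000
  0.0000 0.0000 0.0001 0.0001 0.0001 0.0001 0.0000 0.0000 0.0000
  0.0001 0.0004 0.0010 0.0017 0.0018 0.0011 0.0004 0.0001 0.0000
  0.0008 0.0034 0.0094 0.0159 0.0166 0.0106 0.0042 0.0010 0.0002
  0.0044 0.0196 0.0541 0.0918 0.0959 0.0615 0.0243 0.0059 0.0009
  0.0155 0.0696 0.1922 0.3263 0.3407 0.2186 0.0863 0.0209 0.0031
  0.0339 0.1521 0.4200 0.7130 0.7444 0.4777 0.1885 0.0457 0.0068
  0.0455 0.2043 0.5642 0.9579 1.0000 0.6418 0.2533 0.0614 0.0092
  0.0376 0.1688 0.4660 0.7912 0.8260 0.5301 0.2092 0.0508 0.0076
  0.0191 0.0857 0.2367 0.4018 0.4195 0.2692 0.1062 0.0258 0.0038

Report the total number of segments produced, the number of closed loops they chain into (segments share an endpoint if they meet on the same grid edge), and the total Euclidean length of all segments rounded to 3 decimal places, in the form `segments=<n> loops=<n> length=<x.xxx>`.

segments=10 loops=1 length=7.280

cell (6,3): code 0100 → (6.952,4.000)–(7.000,3.382)
cell (6,4): code 1000 → (7.000,4.073)–(6.952,4.000)
cell (7,2): code 0100 → (7.049,3.000)–(8.000,2.408)
cell (7,3): code 1110 → (7.000,3.382)–(7.049,3.000)
cell (7,4): code 1001 → (8.000,4.768)–(7.000,4.073)
cell (8,2): code 0110 → (8.000,2.408)–(9.000,2.796)
cell (8,4): code 1001 → (9.000,4.341)–(8.000,4.768)
cell (9,2): code 0010 → (9.000,2.796)–(9.170,3.000)
cell (9,3): code 0011 → (9.170,3.000)–(9.248,4.000)
cell (9,4): code 0001 → (9.248,4.000)–(9.000,4.341)
total: 10 segments, chained into 1 closed loop(s), length Σ = 7.280167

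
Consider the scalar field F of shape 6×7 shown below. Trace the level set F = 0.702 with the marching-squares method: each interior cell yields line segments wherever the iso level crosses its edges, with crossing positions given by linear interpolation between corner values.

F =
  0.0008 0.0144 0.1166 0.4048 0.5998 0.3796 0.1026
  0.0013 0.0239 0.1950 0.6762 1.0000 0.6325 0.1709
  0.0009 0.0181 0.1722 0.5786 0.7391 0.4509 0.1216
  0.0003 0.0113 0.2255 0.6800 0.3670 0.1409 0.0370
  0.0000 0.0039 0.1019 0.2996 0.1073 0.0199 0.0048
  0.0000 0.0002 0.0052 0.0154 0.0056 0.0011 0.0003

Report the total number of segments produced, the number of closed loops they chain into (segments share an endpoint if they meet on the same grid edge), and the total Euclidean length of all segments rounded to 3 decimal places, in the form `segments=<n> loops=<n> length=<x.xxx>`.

segments=6 loops=1 length=5.124

cell (0,3): code 0100 → (0.255,4.000)–(1.000,3.080)
cell (0,4): code 1000 → (1.000,4.811)–(0.255,4.000)
cell (1,3): code 0110 → (1.000,3.080)–(2.000,3.769)
cell (1,4): code 1001 → (2.000,4.129)–(1.000,4.811)
cell (2,3): code 0010 → (2.000,3.769)–(2.100,4.000)
cell (2,4): code 0001 → (2.100,4.000)–(2.000,4.129)
total: 6 segments, chained into 1 closed loop(s), length Σ = 5.124296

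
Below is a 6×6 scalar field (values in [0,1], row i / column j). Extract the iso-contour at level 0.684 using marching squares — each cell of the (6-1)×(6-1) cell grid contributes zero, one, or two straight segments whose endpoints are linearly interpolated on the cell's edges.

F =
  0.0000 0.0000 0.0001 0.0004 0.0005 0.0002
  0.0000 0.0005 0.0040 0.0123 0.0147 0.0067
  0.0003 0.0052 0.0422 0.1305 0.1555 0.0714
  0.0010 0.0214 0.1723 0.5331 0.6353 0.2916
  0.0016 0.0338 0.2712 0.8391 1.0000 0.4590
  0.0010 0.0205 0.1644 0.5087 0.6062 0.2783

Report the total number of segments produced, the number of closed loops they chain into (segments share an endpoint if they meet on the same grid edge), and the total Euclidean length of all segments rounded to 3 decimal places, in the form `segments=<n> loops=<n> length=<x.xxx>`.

cell (3,2): code 0100 → (3.493,3.000)–(4.000,2.727)
cell (3,3): code 1100 → (3.134,4.000)–(3.493,3.000)
cell (3,4): code 1000 → (4.000,4.584)–(3.134,4.000)
cell (4,2): code 0010 → (4.000,2.727)–(4.469,3.000)
cell (4,3): code 0011 → (4.469,3.000)–(4.802,4.000)
cell (4,4): code 0001 → (4.802,4.000)–(4.000,4.584)
total: 6 segments, chained into 1 closed loop(s), length Σ = 5.273012

segments=6 loops=1 length=5.273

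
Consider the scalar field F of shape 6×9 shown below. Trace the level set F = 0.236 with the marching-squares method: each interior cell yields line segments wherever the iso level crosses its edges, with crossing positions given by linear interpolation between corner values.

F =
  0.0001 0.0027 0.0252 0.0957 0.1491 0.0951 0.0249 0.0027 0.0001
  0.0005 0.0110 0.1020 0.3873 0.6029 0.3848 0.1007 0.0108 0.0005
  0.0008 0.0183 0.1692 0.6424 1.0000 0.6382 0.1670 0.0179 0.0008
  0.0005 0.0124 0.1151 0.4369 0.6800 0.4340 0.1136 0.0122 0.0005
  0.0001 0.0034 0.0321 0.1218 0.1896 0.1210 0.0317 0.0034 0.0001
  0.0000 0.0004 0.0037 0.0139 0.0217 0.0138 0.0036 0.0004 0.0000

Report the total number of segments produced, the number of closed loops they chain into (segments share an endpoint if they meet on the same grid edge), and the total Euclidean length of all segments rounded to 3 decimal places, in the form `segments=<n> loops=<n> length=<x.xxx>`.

segments=12 loops=1 length=11.568

cell (0,2): code 0100 → (0.481,3.000)–(1.000,2.470)
cell (0,3): code 1100 → (0.191,4.000)–(0.481,3.000)
cell (0,4): code 1100 → (0.486,5.000)–(0.191,4.000)
cell (0,5): code 1000 → (1.000,5.524)–(0.486,5.000)
cell (1,2): code 0110 → (1.000,2.470)–(2.000,2.141)
cell (1,5): code 1001 → (2.000,5.854)–(1.000,5.524)
cell (2,2): code 0110 → (2.000,2.141)–(3.000,2.376)
cell (2,5): code 1001 → (3.000,5.618)–(2.000,5.854)
cell (3,2): code 0010 → (3.000,2.376)–(3.638,3.000)
cell (3,3): code 0011 → (3.638,3.000)–(3.905,4.000)
cell (3,4): code 0011 → (3.905,4.000)–(3.633,5.000)
cell (3,5): code 0001 → (3.633,5.000)–(3.000,5.618)
total: 12 segments, chained into 1 closed loop(s), length Σ = 11.567708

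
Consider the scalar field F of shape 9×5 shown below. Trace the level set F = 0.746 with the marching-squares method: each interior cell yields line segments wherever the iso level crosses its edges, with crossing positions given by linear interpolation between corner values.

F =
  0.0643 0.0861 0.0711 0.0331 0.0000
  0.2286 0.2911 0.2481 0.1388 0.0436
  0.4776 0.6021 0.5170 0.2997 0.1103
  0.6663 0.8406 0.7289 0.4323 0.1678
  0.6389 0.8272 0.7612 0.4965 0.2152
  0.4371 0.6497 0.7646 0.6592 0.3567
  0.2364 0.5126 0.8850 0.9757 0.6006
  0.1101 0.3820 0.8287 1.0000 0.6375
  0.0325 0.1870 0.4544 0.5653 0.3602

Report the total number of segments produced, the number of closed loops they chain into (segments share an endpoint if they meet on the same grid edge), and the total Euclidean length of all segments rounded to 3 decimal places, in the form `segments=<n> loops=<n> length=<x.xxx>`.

cell (2,0): code 0100 → (2.603,1.000)–(3.000,0.457)
cell (2,1): code 1000 → (3.000,1.847)–(2.603,1.000)
cell (3,0): code 0110 → (3.000,0.457)–(4.000,0.569)
cell (3,1): code 1101 → (3.529,2.000)–(3.000,1.847)
cell (3,2): code 1000 → (4.000,2.057)–(3.529,2.000)
cell (4,0): code 0010 → (4.000,0.569)–(4.457,1.000)
cell (4,1): code 0111 → (4.457,1.000)–(5.000,1.838)
cell (4,2): code 1001 → (5.000,2.176)–(4.000,2.057)
cell (5,1): code 0110 → (5.000,1.838)–(6.000,1.627)
cell (5,2): code 1101 → (5.274,3.000)–(5.000,2.176)
cell (5,3): code 1000 → (6.000,3.612)–(5.274,3.000)
cell (6,1): code 0110 → (6.000,1.627)–(7.000,1.815)
cell (6,3): code 1001 → (7.000,3.701)–(6.000,3.612)
cell (7,1): code 0010 → (7.000,1.815)–(7.221,2.000)
cell (7,2): code 0011 → (7.221,2.000)–(7.584,3.000)
cell (7,3): code 0001 → (7.584,3.000)–(7.000,3.701)
total: 16 segments, chained into 1 closed loop(s), length Σ = 13.398621

segments=16 loops=1 length=13.399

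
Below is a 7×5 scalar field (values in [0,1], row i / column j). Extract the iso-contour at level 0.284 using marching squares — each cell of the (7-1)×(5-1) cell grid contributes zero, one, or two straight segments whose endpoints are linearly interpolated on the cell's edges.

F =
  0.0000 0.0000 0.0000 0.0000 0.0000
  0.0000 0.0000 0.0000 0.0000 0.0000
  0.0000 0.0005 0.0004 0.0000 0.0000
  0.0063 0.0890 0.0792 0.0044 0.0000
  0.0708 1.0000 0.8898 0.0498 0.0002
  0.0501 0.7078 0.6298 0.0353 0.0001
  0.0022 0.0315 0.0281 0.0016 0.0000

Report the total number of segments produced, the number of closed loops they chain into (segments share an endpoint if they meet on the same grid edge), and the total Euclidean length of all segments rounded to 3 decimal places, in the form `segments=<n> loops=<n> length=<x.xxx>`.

segments=8 loops=1 length=7.875

cell (3,0): code 0100 → (3.214,1.000)–(4.000,0.229)
cell (3,1): code 1100 → (3.253,2.000)–(3.214,1.000)
cell (3,2): code 1000 → (4.000,2.721)–(3.253,2.000)
cell (4,0): code 0110 → (4.000,0.229)–(5.000,0.356)
cell (4,2): code 1001 → (5.000,2.582)–(4.000,2.721)
cell (5,0): code 0010 → (5.000,0.356)–(5.627,1.000)
cell (5,1): code 0011 → (5.627,1.000)–(5.575,2.000)
cell (5,2): code 0001 → (5.575,2.000)–(5.000,2.582)
total: 8 segments, chained into 1 closed loop(s), length Σ = 7.875477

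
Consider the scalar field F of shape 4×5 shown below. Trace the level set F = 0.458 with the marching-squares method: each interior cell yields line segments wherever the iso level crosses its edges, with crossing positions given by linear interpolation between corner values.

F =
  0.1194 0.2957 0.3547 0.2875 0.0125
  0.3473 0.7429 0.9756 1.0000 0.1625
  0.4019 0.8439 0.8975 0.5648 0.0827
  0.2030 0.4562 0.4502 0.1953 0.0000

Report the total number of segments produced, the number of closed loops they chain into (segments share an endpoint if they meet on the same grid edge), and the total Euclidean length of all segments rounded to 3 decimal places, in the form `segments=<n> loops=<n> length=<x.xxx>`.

cell (0,0): code 0100 → (0.363,1.000)–(1.000,0.280)
cell (0,1): code 1100 → (0.166,2.000)–(0.363,1.000)
cell (0,2): code 1100 → (0.239,3.000)–(0.166,2.000)
cell (0,3): code 1000 → (1.000,3.647)–(0.239,3.000)
cell (1,0): code 0110 → (1.000,0.280)–(2.000,0.127)
cell (1,3): code 1001 → (2.000,3.222)–(1.000,3.647)
cell (2,0): code 0010 → (2.000,0.127)–(2.995,1.000)
cell (2,1): code 0011 → (2.995,1.000)–(2.983,2.000)
cell (2,2): code 0011 → (2.983,2.000)–(2.289,3.000)
cell (2,3): code 0001 → (2.289,3.000)–(2.000,3.222)
total: 10 segments, chained into 1 closed loop(s), length Σ = 9.985697

segments=10 loops=1 length=9.986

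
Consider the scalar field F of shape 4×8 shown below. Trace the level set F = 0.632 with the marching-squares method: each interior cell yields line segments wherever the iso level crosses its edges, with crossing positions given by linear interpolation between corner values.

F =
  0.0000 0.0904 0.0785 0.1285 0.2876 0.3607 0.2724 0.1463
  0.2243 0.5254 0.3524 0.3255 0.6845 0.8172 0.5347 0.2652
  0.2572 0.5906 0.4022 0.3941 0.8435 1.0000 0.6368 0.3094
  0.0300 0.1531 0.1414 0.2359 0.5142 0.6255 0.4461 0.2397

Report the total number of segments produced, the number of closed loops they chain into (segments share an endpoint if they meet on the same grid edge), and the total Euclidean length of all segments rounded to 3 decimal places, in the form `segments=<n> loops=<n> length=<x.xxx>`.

segments=10 loops=1 length=7.385

cell (0,3): code 0100 → (0.868,4.000)–(1.000,3.854)
cell (0,4): code 1100 → (0.594,5.000)–(0.868,4.000)
cell (0,5): code 1000 → (1.000,5.656)–(0.594,5.000)
cell (1,3): code 0110 → (1.000,3.854)–(2.000,3.529)
cell (1,5): code 1101 → (1.953,6.000)–(1.000,5.656)
cell (1,6): code 1000 → (2.000,6.015)–(1.953,6.000)
cell (2,3): code 0010 → (2.000,3.529)–(2.642,4.000)
cell (2,4): code 0011 → (2.642,4.000)–(2.983,5.000)
cell (2,5): code 0011 → (2.983,5.000)–(2.025,6.000)
cell (2,6): code 0001 → (2.025,6.000)–(2.000,6.015)
total: 10 segments, chained into 1 closed loop(s), length Σ = 7.384887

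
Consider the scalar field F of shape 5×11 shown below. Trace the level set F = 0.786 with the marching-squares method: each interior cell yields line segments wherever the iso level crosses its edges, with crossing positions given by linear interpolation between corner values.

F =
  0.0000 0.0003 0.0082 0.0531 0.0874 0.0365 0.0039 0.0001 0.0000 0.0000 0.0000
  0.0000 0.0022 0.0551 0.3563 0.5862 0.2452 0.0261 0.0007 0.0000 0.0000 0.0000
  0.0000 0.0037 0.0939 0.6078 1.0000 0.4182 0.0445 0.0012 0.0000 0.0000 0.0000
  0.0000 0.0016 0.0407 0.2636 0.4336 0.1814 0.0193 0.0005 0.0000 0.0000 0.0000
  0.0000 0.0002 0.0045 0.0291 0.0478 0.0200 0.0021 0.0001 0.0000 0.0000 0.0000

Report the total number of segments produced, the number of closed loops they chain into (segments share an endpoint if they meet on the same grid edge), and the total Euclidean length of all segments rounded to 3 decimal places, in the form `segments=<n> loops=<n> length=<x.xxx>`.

segments=4 loops=1 length=2.577

cell (1,3): code 0100 → (1.483,4.000)–(2.000,3.454)
cell (1,4): code 1000 → (2.000,4.368)–(1.483,4.000)
cell (2,3): code 0010 → (2.000,3.454)–(2.378,4.000)
cell (2,4): code 0001 → (2.378,4.000)–(2.000,4.368)
total: 4 segments, chained into 1 closed loop(s), length Σ = 2.577388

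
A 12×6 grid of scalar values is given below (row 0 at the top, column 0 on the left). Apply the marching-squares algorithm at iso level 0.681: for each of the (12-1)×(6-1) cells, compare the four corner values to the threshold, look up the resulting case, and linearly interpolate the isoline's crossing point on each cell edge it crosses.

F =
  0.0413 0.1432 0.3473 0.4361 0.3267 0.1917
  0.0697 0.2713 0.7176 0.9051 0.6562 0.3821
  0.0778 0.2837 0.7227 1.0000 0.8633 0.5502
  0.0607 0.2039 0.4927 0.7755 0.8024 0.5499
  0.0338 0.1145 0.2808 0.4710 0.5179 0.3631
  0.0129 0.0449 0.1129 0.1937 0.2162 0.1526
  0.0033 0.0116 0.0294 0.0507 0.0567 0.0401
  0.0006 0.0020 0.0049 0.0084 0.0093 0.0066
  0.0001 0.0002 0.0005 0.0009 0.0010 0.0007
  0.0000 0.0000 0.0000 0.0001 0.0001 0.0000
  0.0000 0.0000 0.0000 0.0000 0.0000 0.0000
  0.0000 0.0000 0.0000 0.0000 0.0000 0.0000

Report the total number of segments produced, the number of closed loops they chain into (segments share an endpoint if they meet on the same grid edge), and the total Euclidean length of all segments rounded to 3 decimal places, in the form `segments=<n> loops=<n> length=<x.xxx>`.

segments=12 loops=1 length=8.799

cell (0,1): code 0100 → (0.901,2.000)–(1.000,1.918)
cell (0,2): code 1100 → (0.522,3.000)–(0.901,2.000)
cell (0,3): code 1000 → (1.000,3.900)–(0.522,3.000)
cell (1,1): code 0110 → (1.000,1.918)–(2.000,1.905)
cell (1,3): code 1101 → (1.120,4.000)–(1.000,3.900)
cell (1,4): code 1000 → (2.000,4.582)–(1.120,4.000)
cell (2,1): code 0010 → (2.000,1.905)–(2.181,2.000)
cell (2,2): code 0111 → (2.181,2.000)–(3.000,2.666)
cell (2,4): code 1001 → (3.000,4.481)–(2.000,4.582)
cell (3,2): code 0010 → (3.000,2.666)–(3.310,3.000)
cell (3,3): code 0011 → (3.310,3.000)–(3.427,4.000)
cell (3,4): code 0001 → (3.427,4.000)–(3.000,4.481)
total: 12 segments, chained into 1 closed loop(s), length Σ = 8.799112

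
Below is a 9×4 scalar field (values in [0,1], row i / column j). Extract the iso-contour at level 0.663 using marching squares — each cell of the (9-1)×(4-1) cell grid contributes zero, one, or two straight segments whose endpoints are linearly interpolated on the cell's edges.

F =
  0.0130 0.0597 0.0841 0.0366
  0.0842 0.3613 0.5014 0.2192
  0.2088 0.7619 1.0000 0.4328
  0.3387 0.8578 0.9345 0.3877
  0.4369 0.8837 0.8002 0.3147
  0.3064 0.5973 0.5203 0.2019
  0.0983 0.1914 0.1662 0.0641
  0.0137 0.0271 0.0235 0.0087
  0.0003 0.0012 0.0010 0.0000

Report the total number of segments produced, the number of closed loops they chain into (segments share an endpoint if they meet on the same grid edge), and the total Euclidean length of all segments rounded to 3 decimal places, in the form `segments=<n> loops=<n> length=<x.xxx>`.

segments=10 loops=1 length=8.866

cell (1,0): code 0100 → (1.753,1.000)–(2.000,0.821)
cell (1,1): code 1100 → (1.324,2.000)–(1.753,1.000)
cell (1,2): code 1000 → (2.000,2.594)–(1.324,2.000)
cell (2,0): code 0110 → (2.000,0.821)–(3.000,0.625)
cell (2,2): code 1001 → (3.000,2.497)–(2.000,2.594)
cell (3,0): code 0110 → (3.000,0.625)–(4.000,0.506)
cell (3,2): code 1001 → (4.000,2.283)–(3.000,2.497)
cell (4,0): code 0010 → (4.000,0.506)–(4.771,1.000)
cell (4,1): code 0011 → (4.771,1.000)–(4.490,2.000)
cell (4,2): code 0001 → (4.490,2.000)–(4.000,2.283)
total: 10 segments, chained into 1 closed loop(s), length Σ = 8.866101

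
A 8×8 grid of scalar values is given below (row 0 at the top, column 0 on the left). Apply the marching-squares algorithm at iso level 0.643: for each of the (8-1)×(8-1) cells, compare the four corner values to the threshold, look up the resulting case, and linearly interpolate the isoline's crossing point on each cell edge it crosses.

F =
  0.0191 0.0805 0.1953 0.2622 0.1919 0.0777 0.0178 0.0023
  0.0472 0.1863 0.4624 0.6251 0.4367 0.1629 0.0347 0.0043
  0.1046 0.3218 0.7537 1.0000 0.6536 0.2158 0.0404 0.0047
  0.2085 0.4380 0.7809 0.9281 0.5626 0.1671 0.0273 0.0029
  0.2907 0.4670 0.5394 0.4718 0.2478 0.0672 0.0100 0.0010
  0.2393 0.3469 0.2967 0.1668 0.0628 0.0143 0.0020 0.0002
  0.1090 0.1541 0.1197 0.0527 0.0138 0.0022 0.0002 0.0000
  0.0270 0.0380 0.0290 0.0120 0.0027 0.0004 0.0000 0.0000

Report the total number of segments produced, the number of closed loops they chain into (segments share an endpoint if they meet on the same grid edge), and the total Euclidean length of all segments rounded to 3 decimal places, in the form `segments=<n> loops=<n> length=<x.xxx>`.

cell (1,1): code 0100 → (1.620,2.000)–(2.000,1.744)
cell (1,2): code 1100 → (1.048,3.000)–(1.620,2.000)
cell (1,3): code 1100 → (1.951,4.000)–(1.048,3.000)
cell (1,4): code 1000 → (2.000,4.024)–(1.951,4.000)
cell (2,1): code 0110 → (2.000,1.744)–(3.000,1.598)
cell (2,3): code 1011 → (3.000,3.780)–(2.116,4.000)
cell (2,4): code 0001 → (2.116,4.000)–(2.000,4.024)
cell (3,1): code 0010 → (3.000,1.598)–(3.571,2.000)
cell (3,2): code 0011 → (3.571,2.000)–(3.625,3.000)
cell (3,3): code 0001 → (3.625,3.000)–(3.000,3.780)
total: 10 segments, chained into 1 closed loop(s), length Σ = 7.752016

segments=10 loops=1 length=7.752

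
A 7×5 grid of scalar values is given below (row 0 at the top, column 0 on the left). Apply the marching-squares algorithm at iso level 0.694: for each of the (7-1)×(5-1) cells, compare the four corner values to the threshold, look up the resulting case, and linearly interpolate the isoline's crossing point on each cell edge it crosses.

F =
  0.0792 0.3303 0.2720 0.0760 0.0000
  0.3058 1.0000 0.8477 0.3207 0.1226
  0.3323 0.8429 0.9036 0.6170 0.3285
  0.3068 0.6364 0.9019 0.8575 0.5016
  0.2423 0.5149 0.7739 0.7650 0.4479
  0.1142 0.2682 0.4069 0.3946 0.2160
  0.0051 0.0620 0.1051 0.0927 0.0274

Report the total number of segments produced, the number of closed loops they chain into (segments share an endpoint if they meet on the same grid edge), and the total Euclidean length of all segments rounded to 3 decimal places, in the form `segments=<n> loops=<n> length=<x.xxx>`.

segments=14 loops=1 length=10.328

cell (0,0): code 0100 → (0.543,1.000)–(1.000,0.559)
cell (0,1): code 1100 → (0.733,2.000)–(0.543,1.000)
cell (0,2): code 1000 → (1.000,2.292)–(0.733,2.000)
cell (1,0): code 0110 → (1.000,0.559)–(2.000,0.708)
cell (1,2): code 1001 → (2.000,2.731)–(1.000,2.292)
cell (2,0): code 0010 → (2.000,0.708)–(2.721,1.000)
cell (2,1): code 0111 → (2.721,1.000)–(3.000,1.217)
cell (2,2): code 1101 → (2.320,3.000)–(2.000,2.731)
cell (2,3): code 1000 → (3.000,3.459)–(2.320,3.000)
cell (3,1): code 0110 → (3.000,1.217)–(4.000,1.692)
cell (3,3): code 1001 → (4.000,3.224)–(3.000,3.459)
cell (4,1): code 0010 → (4.000,1.692)–(4.218,2.000)
cell (4,2): code 0011 → (4.218,2.000)–(4.192,3.000)
cell (4,3): code 0001 → (4.192,3.000)–(4.000,3.224)
total: 14 segments, chained into 1 closed loop(s), length Σ = 10.328159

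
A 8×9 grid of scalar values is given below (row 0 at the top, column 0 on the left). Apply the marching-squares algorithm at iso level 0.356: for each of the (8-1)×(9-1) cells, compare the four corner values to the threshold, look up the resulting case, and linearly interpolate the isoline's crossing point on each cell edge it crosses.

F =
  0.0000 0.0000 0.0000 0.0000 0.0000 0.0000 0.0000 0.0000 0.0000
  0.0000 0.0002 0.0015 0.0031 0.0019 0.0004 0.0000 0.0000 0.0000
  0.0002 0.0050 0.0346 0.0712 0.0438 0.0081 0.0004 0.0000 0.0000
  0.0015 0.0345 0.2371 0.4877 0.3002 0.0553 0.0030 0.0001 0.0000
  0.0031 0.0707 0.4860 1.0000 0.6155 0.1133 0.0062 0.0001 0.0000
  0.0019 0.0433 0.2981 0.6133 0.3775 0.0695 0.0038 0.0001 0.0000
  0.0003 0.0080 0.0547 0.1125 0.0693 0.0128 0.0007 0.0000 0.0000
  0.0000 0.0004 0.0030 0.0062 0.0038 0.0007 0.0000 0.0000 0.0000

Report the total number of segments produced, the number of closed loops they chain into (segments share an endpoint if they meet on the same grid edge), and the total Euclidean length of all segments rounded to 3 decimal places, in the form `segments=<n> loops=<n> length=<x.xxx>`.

segments=12 loops=1 length=8.355

cell (2,2): code 0100 → (2.684,3.000)–(3.000,2.474)
cell (2,3): code 1000 → (3.000,3.702)–(2.684,3.000)
cell (3,1): code 0100 → (3.478,2.000)–(4.000,1.687)
cell (3,2): code 1110 → (3.000,2.474)–(3.478,2.000)
cell (3,3): code 1101 → (3.177,4.000)–(3.000,3.702)
cell (3,4): code 1000 → (4.000,4.517)–(3.177,4.000)
cell (4,1): code 0010 → (4.000,1.687)–(4.692,2.000)
cell (4,2): code 0111 → (4.692,2.000)–(5.000,2.184)
cell (4,4): code 1001 → (5.000,4.070)–(4.000,4.517)
cell (5,2): code 0010 → (5.000,2.184)–(5.514,3.000)
cell (5,3): code 0011 → (5.514,3.000)–(5.070,4.000)
cell (5,4): code 0001 → (5.070,4.000)–(5.000,4.070)
total: 12 segments, chained into 1 closed loop(s), length Σ = 8.354674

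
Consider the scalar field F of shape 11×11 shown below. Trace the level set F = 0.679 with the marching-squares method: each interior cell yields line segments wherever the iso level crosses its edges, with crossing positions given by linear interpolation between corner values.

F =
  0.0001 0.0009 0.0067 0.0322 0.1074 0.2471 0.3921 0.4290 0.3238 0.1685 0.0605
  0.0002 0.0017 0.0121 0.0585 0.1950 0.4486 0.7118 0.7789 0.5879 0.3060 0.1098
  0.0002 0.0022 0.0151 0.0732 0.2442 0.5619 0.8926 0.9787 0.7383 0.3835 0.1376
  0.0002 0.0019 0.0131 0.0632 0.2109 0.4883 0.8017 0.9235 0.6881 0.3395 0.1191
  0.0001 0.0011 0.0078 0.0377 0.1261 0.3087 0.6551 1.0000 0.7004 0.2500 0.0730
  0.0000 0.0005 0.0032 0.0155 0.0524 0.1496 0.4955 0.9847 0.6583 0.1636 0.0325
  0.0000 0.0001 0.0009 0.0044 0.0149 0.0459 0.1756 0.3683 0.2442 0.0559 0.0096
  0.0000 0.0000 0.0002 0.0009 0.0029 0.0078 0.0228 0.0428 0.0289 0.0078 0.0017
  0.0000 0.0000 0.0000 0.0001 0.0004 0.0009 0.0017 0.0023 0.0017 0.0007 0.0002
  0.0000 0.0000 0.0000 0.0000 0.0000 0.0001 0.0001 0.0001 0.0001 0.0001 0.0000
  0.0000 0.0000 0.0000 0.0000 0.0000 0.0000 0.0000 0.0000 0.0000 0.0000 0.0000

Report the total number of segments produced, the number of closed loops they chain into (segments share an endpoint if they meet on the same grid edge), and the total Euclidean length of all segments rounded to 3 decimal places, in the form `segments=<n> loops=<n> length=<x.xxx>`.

cell (0,5): code 0100 → (0.897,6.000)–(1.000,5.875)
cell (0,6): code 1100 → (0.714,7.000)–(0.897,6.000)
cell (0,7): code 1000 → (1.000,7.523)–(0.714,7.000)
cell (1,5): code 0110 → (1.000,5.875)–(2.000,5.354)
cell (1,7): code 1101 → (1.606,8.000)–(1.000,7.523)
cell (1,8): code 1000 → (2.000,8.167)–(1.606,8.000)
cell (2,5): code 0110 → (2.000,5.354)–(3.000,5.608)
cell (2,8): code 1001 → (3.000,8.026)–(2.000,8.167)
cell (3,5): code 0010 → (3.000,5.608)–(3.837,6.000)
cell (3,6): code 0111 → (3.837,6.000)–(4.000,6.069)
cell (3,8): code 1001 → (4.000,8.048)–(3.000,8.026)
cell (4,6): code 0110 → (4.000,6.069)–(5.000,6.375)
cell (4,7): code 1011 → (5.000,7.937)–(4.508,8.000)
cell (4,8): code 0001 → (4.508,8.000)–(4.000,8.048)
cell (5,6): code 0010 → (5.000,6.375)–(5.496,7.000)
cell (5,7): code 0001 → (5.496,7.000)–(5.000,7.937)
total: 16 segments, chained into 1 closed loop(s), length Σ = 12.153527

segments=16 loops=1 length=12.154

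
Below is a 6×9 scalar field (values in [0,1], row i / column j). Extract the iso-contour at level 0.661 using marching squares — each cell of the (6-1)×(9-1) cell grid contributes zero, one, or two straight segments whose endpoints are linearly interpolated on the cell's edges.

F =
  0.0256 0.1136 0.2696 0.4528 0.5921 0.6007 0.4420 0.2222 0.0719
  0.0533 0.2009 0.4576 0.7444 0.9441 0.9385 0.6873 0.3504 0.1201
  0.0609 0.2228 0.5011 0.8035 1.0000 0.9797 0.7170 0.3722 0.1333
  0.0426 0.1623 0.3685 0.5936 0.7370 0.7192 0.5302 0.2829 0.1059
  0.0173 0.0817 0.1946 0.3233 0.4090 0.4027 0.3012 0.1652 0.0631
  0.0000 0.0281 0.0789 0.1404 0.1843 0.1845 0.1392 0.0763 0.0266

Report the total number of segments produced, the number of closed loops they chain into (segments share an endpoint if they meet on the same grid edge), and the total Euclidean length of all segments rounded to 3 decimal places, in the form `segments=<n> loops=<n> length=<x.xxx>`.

cell (0,2): code 0100 → (0.714,3.000)–(1.000,2.709)
cell (0,3): code 1100 → (0.196,4.000)–(0.714,3.000)
cell (0,4): code 1100 → (0.179,5.000)–(0.196,4.000)
cell (0,5): code 1100 → (0.893,6.000)–(0.179,5.000)
cell (0,6): code 1000 → (1.000,6.078)–(0.893,6.000)
cell (1,2): code 0110 → (1.000,2.709)–(2.000,2.529)
cell (1,6): code 1001 → (2.000,6.162)–(1.000,6.078)
cell (2,2): code 0010 → (2.000,2.529)–(2.679,3.000)
cell (2,3): code 0111 → (2.679,3.000)–(3.000,3.470)
cell (2,5): code 1011 → (3.000,5.308)–(2.300,6.000)
cell (2,6): code 0001 → (2.300,6.000)–(2.000,6.162)
cell (3,3): code 0010 → (3.000,3.470)–(3.232,4.000)
cell (3,4): code 0011 → (3.232,4.000)–(3.184,5.000)
cell (3,5): code 0001 → (3.184,5.000)–(3.000,5.308)
total: 14 segments, chained into 1 closed loop(s), length Σ = 10.574890

segments=14 loops=1 length=10.575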